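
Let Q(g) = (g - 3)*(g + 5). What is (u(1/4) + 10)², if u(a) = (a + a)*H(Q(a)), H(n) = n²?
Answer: 3420027361/262144 ≈ 13046.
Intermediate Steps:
Q(g) = (-3 + g)*(5 + g)
u(a) = 2*a*(-15 + a² + 2*a)² (u(a) = (a + a)*(-15 + a² + 2*a)² = (2*a)*(-15 + a² + 2*a)² = 2*a*(-15 + a² + 2*a)²)
(u(1/4) + 10)² = (2*(1/4)*(-15 + (1/4)² + 2*(1/4))² + 10)² = (2*(1*(¼))*(-15 + (1*(¼))² + 2*(1*(¼)))² + 10)² = (2*(¼)*(-15 + (¼)² + 2*(¼))² + 10)² = (2*(¼)*(-15 + 1/16 + ½)² + 10)² = (2*(¼)*(-231/16)² + 10)² = (2*(¼)*(53361/256) + 10)² = (53361/512 + 10)² = (58481/512)² = 3420027361/262144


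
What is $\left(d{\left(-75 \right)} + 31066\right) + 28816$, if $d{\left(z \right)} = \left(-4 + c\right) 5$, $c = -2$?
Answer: $59852$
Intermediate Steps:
$d{\left(z \right)} = -30$ ($d{\left(z \right)} = \left(-4 - 2\right) 5 = \left(-6\right) 5 = -30$)
$\left(d{\left(-75 \right)} + 31066\right) + 28816 = \left(-30 + 31066\right) + 28816 = 31036 + 28816 = 59852$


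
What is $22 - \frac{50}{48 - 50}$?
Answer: $47$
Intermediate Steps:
$22 - \frac{50}{48 - 50} = 22 - \frac{50}{-2} = 22 - -25 = 22 + 25 = 47$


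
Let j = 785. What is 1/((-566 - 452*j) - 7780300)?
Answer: -1/8135686 ≈ -1.2292e-7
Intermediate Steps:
1/((-566 - 452*j) - 7780300) = 1/((-566 - 452*785) - 7780300) = 1/((-566 - 354820) - 7780300) = 1/(-355386 - 7780300) = 1/(-8135686) = -1/8135686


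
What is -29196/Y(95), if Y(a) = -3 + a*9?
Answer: -2433/71 ≈ -34.268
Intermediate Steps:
Y(a) = -3 + 9*a
-29196/Y(95) = -29196/(-3 + 9*95) = -29196/(-3 + 855) = -29196/852 = -29196*1/852 = -2433/71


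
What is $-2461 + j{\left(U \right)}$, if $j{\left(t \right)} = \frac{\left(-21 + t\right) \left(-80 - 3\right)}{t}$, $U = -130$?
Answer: $- \frac{332463}{130} \approx -2557.4$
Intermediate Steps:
$j{\left(t \right)} = \frac{1743 - 83 t}{t}$ ($j{\left(t \right)} = \frac{\left(-21 + t\right) \left(-83\right)}{t} = \frac{1743 - 83 t}{t}$)
$-2461 + j{\left(U \right)} = -2461 - \left(83 - \frac{1743}{-130}\right) = -2461 + \left(-83 + 1743 \left(- \frac{1}{130}\right)\right) = -2461 - \frac{12533}{130} = - \frac{332463}{130}$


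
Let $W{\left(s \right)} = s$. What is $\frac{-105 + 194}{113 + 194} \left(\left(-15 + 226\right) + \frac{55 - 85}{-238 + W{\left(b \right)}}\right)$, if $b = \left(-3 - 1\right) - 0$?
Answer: $\frac{2273594}{37147} \approx 61.205$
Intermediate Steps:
$b = -4$ ($b = -4 + 0 = -4$)
$\frac{-105 + 194}{113 + 194} \left(\left(-15 + 226\right) + \frac{55 - 85}{-238 + W{\left(b \right)}}\right) = \frac{-105 + 194}{113 + 194} \left(\left(-15 + 226\right) + \frac{55 - 85}{-238 - 4}\right) = \frac{89}{307} \left(211 - \frac{30}{-242}\right) = 89 \cdot \frac{1}{307} \left(211 - - \frac{15}{121}\right) = \frac{89 \left(211 + \frac{15}{121}\right)}{307} = \frac{89}{307} \cdot \frac{25546}{121} = \frac{2273594}{37147}$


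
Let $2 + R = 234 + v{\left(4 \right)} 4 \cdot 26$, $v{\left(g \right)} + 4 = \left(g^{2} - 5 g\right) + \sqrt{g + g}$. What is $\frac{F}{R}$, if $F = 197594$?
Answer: $- \frac{7409775}{17092} - \frac{1284361 \sqrt{2}}{8546} \approx -646.06$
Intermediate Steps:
$v{\left(g \right)} = -4 + g^{2} - 5 g + \sqrt{2} \sqrt{g}$ ($v{\left(g \right)} = -4 + \left(\left(g^{2} - 5 g\right) + \sqrt{g + g}\right) = -4 + \left(\left(g^{2} - 5 g\right) + \sqrt{2 g}\right) = -4 + \left(\left(g^{2} - 5 g\right) + \sqrt{2} \sqrt{g}\right) = -4 + \left(g^{2} - 5 g + \sqrt{2} \sqrt{g}\right) = -4 + g^{2} - 5 g + \sqrt{2} \sqrt{g}$)
$R = -600 + 208 \sqrt{2}$ ($R = -2 + \left(234 + \left(-4 + 4^{2} - 20 + \sqrt{2} \sqrt{4}\right) 4 \cdot 26\right) = -2 + \left(234 + \left(-4 + 16 - 20 + \sqrt{2} \cdot 2\right) 104\right) = -2 + \left(234 + \left(-4 + 16 - 20 + 2 \sqrt{2}\right) 104\right) = -2 + \left(234 + \left(-8 + 2 \sqrt{2}\right) 104\right) = -2 + \left(234 - \left(832 - 208 \sqrt{2}\right)\right) = -2 - \left(598 - 208 \sqrt{2}\right) = -600 + 208 \sqrt{2} \approx -305.84$)
$\frac{F}{R} = \frac{197594}{-600 + 208 \sqrt{2}}$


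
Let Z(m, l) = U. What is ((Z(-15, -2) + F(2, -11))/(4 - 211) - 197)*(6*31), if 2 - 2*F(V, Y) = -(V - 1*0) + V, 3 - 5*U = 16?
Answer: -12640994/345 ≈ -36641.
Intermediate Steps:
U = -13/5 (U = ⅗ - ⅕*16 = ⅗ - 16/5 = -13/5 ≈ -2.6000)
Z(m, l) = -13/5
F(V, Y) = 1 (F(V, Y) = 1 - (-(V - 1*0) + V)/2 = 1 - (-(V + 0) + V)/2 = 1 - (-V + V)/2 = 1 - ½*0 = 1 + 0 = 1)
((Z(-15, -2) + F(2, -11))/(4 - 211) - 197)*(6*31) = ((-13/5 + 1)/(4 - 211) - 197)*(6*31) = (-8/5/(-207) - 197)*186 = (-8/5*(-1/207) - 197)*186 = (8/1035 - 197)*186 = -203887/1035*186 = -12640994/345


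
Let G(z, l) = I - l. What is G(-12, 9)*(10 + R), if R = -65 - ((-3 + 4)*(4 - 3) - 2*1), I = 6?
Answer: 162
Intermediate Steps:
G(z, l) = 6 - l
R = -64 (R = -65 - (1*1 - 2) = -65 - (1 - 2) = -65 - 1*(-1) = -65 + 1 = -64)
G(-12, 9)*(10 + R) = (6 - 1*9)*(10 - 64) = (6 - 9)*(-54) = -3*(-54) = 162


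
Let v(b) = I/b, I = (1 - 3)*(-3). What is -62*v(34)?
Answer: -186/17 ≈ -10.941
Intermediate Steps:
I = 6 (I = -2*(-3) = 6)
v(b) = 6/b
-62*v(34) = -372/34 = -62*3/17 = -186/17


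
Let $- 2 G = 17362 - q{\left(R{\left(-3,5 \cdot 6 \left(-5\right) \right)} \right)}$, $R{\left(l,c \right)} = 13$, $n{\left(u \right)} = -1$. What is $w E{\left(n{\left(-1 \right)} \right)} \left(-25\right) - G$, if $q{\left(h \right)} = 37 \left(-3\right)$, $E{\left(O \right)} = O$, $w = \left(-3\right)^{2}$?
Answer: $\frac{17923}{2} \approx 8961.5$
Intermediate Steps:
$w = 9$
$q{\left(h \right)} = -111$
$G = - \frac{17473}{2}$ ($G = - \frac{17362 - -111}{2} = - \frac{17362 + 111}{2} = \left(- \frac{1}{2}\right) 17473 = - \frac{17473}{2} \approx -8736.5$)
$w E{\left(n{\left(-1 \right)} \right)} \left(-25\right) - G = 9 \left(-1\right) \left(-25\right) - - \frac{17473}{2} = \left(-9\right) \left(-25\right) + \frac{17473}{2} = 225 + \frac{17473}{2} = \frac{17923}{2}$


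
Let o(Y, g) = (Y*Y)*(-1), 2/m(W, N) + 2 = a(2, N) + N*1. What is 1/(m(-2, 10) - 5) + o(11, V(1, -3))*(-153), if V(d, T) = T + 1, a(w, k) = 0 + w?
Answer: 444307/24 ≈ 18513.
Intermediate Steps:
a(w, k) = w
V(d, T) = 1 + T
m(W, N) = 2/N (m(W, N) = 2/(-2 + (2 + N*1)) = 2/(-2 + (2 + N)) = 2/N)
o(Y, g) = -Y**2 (o(Y, g) = Y**2*(-1) = -Y**2)
1/(m(-2, 10) - 5) + o(11, V(1, -3))*(-153) = 1/(2/10 - 5) - 1*11**2*(-153) = 1/(2*(1/10) - 5) - 1*121*(-153) = 1/(1/5 - 5) - 121*(-153) = 1/(-24/5) + 18513 = -5/24 + 18513 = 444307/24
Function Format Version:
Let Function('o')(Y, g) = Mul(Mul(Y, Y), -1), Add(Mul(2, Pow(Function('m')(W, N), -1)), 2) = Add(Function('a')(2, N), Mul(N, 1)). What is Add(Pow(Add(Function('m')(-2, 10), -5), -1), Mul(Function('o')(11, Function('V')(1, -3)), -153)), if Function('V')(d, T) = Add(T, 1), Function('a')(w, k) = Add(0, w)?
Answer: Rational(444307, 24) ≈ 18513.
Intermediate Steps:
Function('a')(w, k) = w
Function('V')(d, T) = Add(1, T)
Function('m')(W, N) = Mul(2, Pow(N, -1)) (Function('m')(W, N) = Mul(2, Pow(Add(-2, Add(2, Mul(N, 1))), -1)) = Mul(2, Pow(Add(-2, Add(2, N)), -1)) = Mul(2, Pow(N, -1)))
Function('o')(Y, g) = Mul(-1, Pow(Y, 2)) (Function('o')(Y, g) = Mul(Pow(Y, 2), -1) = Mul(-1, Pow(Y, 2)))
Add(Pow(Add(Function('m')(-2, 10), -5), -1), Mul(Function('o')(11, Function('V')(1, -3)), -153)) = Add(Pow(Add(Mul(2, Pow(10, -1)), -5), -1), Mul(Mul(-1, Pow(11, 2)), -153)) = Add(Pow(Add(Mul(2, Rational(1, 10)), -5), -1), Mul(Mul(-1, 121), -153)) = Add(Pow(Add(Rational(1, 5), -5), -1), Mul(-121, -153)) = Add(Pow(Rational(-24, 5), -1), 18513) = Add(Rational(-5, 24), 18513) = Rational(444307, 24)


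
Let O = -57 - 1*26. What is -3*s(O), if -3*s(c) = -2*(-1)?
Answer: 2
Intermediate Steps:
O = -83 (O = -57 - 26 = -83)
s(c) = -⅔ (s(c) = -(-2)*(-1)/3 = -⅓*2 = -⅔)
-3*s(O) = -3*(-⅔) = 2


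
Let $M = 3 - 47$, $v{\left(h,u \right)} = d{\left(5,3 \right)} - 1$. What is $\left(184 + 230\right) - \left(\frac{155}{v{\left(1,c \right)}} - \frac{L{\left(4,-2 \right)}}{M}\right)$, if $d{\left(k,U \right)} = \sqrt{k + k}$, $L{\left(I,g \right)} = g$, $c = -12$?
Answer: $\frac{78571}{198} - \frac{155 \sqrt{10}}{9} \approx 342.36$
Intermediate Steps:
$d{\left(k,U \right)} = \sqrt{2} \sqrt{k}$ ($d{\left(k,U \right)} = \sqrt{2 k} = \sqrt{2} \sqrt{k}$)
$v{\left(h,u \right)} = -1 + \sqrt{10}$ ($v{\left(h,u \right)} = \sqrt{2} \sqrt{5} - 1 = \sqrt{10} - 1 = -1 + \sqrt{10}$)
$M = -44$
$\left(184 + 230\right) - \left(\frac{155}{v{\left(1,c \right)}} - \frac{L{\left(4,-2 \right)}}{M}\right) = \left(184 + 230\right) - \left(- \frac{1}{22} + \frac{155}{-1 + \sqrt{10}}\right) = 414 - \left(- \frac{1}{22} + \frac{155}{-1 + \sqrt{10}}\right) = 414 + \left(- \frac{155}{-1 + \sqrt{10}} + \frac{1}{22}\right) = 414 + \left(\frac{1}{22} - \frac{155}{-1 + \sqrt{10}}\right) = \frac{9109}{22} - \frac{155}{-1 + \sqrt{10}}$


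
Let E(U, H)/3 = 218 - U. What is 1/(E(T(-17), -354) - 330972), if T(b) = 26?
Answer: -1/330396 ≈ -3.0267e-6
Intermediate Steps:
E(U, H) = 654 - 3*U (E(U, H) = 3*(218 - U) = 654 - 3*U)
1/(E(T(-17), -354) - 330972) = 1/((654 - 3*26) - 330972) = 1/((654 - 78) - 330972) = 1/(576 - 330972) = 1/(-330396) = -1/330396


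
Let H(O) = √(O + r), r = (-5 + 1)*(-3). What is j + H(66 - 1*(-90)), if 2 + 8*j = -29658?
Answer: -7415/2 + 2*√42 ≈ -3694.5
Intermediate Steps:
j = -7415/2 (j = -¼ + (⅛)*(-29658) = -¼ - 14829/4 = -7415/2 ≈ -3707.5)
r = 12 (r = -4*(-3) = 12)
H(O) = √(12 + O) (H(O) = √(O + 12) = √(12 + O))
j + H(66 - 1*(-90)) = -7415/2 + √(12 + (66 - 1*(-90))) = -7415/2 + √(12 + (66 + 90)) = -7415/2 + √(12 + 156) = -7415/2 + √168 = -7415/2 + 2*√42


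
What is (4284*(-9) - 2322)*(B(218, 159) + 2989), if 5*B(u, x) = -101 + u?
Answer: -615704436/5 ≈ -1.2314e+8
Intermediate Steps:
B(u, x) = -101/5 + u/5 (B(u, x) = (-101 + u)/5 = -101/5 + u/5)
(4284*(-9) - 2322)*(B(218, 159) + 2989) = (4284*(-9) - 2322)*((-101/5 + (⅕)*218) + 2989) = (-38556 - 2322)*((-101/5 + 218/5) + 2989) = -40878*(117/5 + 2989) = -40878*15062/5 = -615704436/5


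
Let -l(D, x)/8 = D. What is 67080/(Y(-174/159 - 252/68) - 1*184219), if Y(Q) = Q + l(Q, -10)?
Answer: -15109770/41487761 ≈ -0.36420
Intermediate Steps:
l(D, x) = -8*D
Y(Q) = -7*Q (Y(Q) = Q - 8*Q = -7*Q)
67080/(Y(-174/159 - 252/68) - 1*184219) = 67080/(-7*(-174/159 - 252/68) - 1*184219) = 67080/(-7*(-174*1/159 - 252*1/68) - 184219) = 67080/(-7*(-58/53 - 63/17) - 184219) = 67080/(-7*(-4325/901) - 184219) = 67080/(30275/901 - 184219) = 67080/(-165951044/901) = 67080*(-901/165951044) = -15109770/41487761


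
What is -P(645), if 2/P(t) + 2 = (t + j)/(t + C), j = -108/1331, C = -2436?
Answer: 1589214/1875343 ≈ 0.84743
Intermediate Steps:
j = -108/1331 (j = -108*1/1331 = -108/1331 ≈ -0.081142)
P(t) = 2/(-2 + (-108/1331 + t)/(-2436 + t)) (P(t) = 2/(-2 + (t - 108/1331)/(t - 2436)) = 2/(-2 + (-108/1331 + t)/(-2436 + t)))
-P(645) = -2662*(2436 - 1*645)/(-6484524 + 1331*645) = -2662*(2436 - 645)/(-6484524 + 858495) = -2662*1791/(-5626029) = -2662*(-1)*1791/5626029 = -1*(-1589214/1875343) = 1589214/1875343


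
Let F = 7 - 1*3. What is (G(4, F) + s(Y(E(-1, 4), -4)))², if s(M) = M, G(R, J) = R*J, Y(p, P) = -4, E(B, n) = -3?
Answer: 144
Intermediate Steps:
F = 4 (F = 7 - 3 = 4)
G(R, J) = J*R
(G(4, F) + s(Y(E(-1, 4), -4)))² = (4*4 - 4)² = (16 - 4)² = 12² = 144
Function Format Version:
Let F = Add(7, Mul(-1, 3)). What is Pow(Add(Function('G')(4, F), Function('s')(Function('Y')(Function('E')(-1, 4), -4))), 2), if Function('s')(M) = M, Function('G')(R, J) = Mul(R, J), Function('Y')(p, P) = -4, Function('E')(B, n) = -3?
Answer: 144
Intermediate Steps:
F = 4 (F = Add(7, -3) = 4)
Function('G')(R, J) = Mul(J, R)
Pow(Add(Function('G')(4, F), Function('s')(Function('Y')(Function('E')(-1, 4), -4))), 2) = Pow(Add(Mul(4, 4), -4), 2) = Pow(Add(16, -4), 2) = Pow(12, 2) = 144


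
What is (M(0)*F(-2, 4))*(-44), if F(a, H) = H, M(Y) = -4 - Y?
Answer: 704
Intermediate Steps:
(M(0)*F(-2, 4))*(-44) = ((-4 - 1*0)*4)*(-44) = ((-4 + 0)*4)*(-44) = -4*4*(-44) = -16*(-44) = 704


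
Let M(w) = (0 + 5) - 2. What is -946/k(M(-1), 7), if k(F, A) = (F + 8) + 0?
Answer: -86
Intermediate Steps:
M(w) = 3 (M(w) = 5 - 2 = 3)
k(F, A) = 8 + F (k(F, A) = (8 + F) + 0 = 8 + F)
-946/k(M(-1), 7) = -946/(8 + 3) = -946/11 = -946*1/11 = -86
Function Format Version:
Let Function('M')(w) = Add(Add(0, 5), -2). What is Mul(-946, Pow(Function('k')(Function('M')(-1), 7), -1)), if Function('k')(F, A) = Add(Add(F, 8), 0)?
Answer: -86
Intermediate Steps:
Function('M')(w) = 3 (Function('M')(w) = Add(5, -2) = 3)
Function('k')(F, A) = Add(8, F) (Function('k')(F, A) = Add(Add(8, F), 0) = Add(8, F))
Mul(-946, Pow(Function('k')(Function('M')(-1), 7), -1)) = Mul(-946, Pow(Add(8, 3), -1)) = Mul(-946, Pow(11, -1)) = Mul(-946, Rational(1, 11)) = -86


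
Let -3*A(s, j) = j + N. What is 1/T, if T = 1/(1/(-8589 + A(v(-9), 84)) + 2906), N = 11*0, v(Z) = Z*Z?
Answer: 25041001/8617 ≈ 2906.0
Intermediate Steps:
v(Z) = Z²
N = 0
A(s, j) = -j/3 (A(s, j) = -(j + 0)/3 = -j/3)
T = 8617/25041001 (T = 1/(1/(-8589 - ⅓*84) + 2906) = 1/(1/(-8589 - 28) + 2906) = 1/(1/(-8617) + 2906) = 1/(-1/8617 + 2906) = 1/(25041001/8617) = 8617/25041001 ≈ 0.00034412)
1/T = 1/(8617/25041001) = 25041001/8617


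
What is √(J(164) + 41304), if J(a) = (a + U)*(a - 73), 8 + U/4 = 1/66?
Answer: √58067130/33 ≈ 230.91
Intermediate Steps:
U = -1054/33 (U = -32 + 4/66 = -32 + 4*(1/66) = -32 + 2/33 = -1054/33 ≈ -31.939)
J(a) = (-73 + a)*(-1054/33 + a) (J(a) = (a - 1054/33)*(a - 73) = (-1054/33 + a)*(-73 + a) = (-73 + a)*(-1054/33 + a))
√(J(164) + 41304) = √((76942/33 + 164² - 3463/33*164) + 41304) = √((76942/33 + 26896 - 567932/33) + 41304) = √(396578/33 + 41304) = √(1759610/33) = √58067130/33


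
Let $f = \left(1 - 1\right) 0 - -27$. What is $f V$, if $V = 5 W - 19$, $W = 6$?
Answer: $297$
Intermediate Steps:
$f = 27$ ($f = 0 \cdot 0 + 27 = 0 + 27 = 27$)
$V = 11$ ($V = 5 \cdot 6 - 19 = 30 - 19 = 11$)
$f V = 27 \cdot 11 = 297$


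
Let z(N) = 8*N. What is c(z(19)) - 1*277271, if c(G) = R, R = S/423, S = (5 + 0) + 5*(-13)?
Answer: -39095231/141 ≈ -2.7727e+5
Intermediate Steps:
S = -60 (S = 5 - 65 = -60)
R = -20/141 (R = -60/423 = -60*1/423 = -20/141 ≈ -0.14184)
c(G) = -20/141
c(z(19)) - 1*277271 = -20/141 - 1*277271 = -20/141 - 277271 = -39095231/141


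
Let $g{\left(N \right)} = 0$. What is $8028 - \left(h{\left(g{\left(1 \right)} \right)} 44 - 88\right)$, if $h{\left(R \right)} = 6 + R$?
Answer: $7852$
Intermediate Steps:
$8028 - \left(h{\left(g{\left(1 \right)} \right)} 44 - 88\right) = 8028 - \left(\left(6 + 0\right) 44 - 88\right) = 8028 - \left(6 \cdot 44 - 88\right) = 8028 - \left(264 - 88\right) = 8028 - 176 = 7852$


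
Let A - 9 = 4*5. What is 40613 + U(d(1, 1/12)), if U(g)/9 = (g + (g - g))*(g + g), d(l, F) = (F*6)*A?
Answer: 88795/2 ≈ 44398.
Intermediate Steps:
A = 29 (A = 9 + 4*5 = 9 + 20 = 29)
d(l, F) = 174*F (d(l, F) = (F*6)*29 = (6*F)*29 = 174*F)
U(g) = 18*g**2 (U(g) = 9*((g + (g - g))*(g + g)) = 9*((g + 0)*(2*g)) = 9*(g*(2*g)) = 9*(2*g**2) = 18*g**2)
40613 + U(d(1, 1/12)) = 40613 + 18*(174/12)**2 = 40613 + 18*(174*(1/12))**2 = 40613 + 18*(29/2)**2 = 40613 + 18*(841/4) = 40613 + 7569/2 = 88795/2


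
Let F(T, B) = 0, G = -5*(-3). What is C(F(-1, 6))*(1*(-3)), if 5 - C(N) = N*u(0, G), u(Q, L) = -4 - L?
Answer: -15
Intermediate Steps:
G = 15
C(N) = 5 + 19*N (C(N) = 5 - N*(-4 - 1*15) = 5 - N*(-4 - 15) = 5 - N*(-19) = 5 - (-19)*N = 5 + 19*N)
C(F(-1, 6))*(1*(-3)) = (5 + 19*0)*(1*(-3)) = (5 + 0)*(-3) = 5*(-3) = -15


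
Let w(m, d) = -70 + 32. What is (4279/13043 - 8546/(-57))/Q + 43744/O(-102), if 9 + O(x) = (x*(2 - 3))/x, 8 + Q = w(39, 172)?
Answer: -748553519417/170993730 ≈ -4377.7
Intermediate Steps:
w(m, d) = -38
Q = -46 (Q = -8 - 38 = -46)
O(x) = -10 (O(x) = -9 + (x*(2 - 3))/x = -9 + (x*(-1))/x = -9 + (-x)/x = -9 - 1 = -10)
(4279/13043 - 8546/(-57))/Q + 43744/O(-102) = (4279/13043 - 8546/(-57))/(-46) + 43744/(-10) = (4279*(1/13043) - 8546*(-1/57))*(-1/46) + 43744*(-⅒) = (4279/13043 + 8546/57)*(-1/46) - 21872/5 = (111709381/743451)*(-1/46) - 21872/5 = -111709381/34198746 - 21872/5 = -748553519417/170993730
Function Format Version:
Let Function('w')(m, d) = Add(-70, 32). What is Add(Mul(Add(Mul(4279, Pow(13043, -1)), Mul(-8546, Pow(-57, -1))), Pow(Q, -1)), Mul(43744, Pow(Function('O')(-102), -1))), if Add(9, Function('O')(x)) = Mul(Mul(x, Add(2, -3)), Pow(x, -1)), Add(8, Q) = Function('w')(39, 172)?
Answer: Rational(-748553519417, 170993730) ≈ -4377.7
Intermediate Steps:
Function('w')(m, d) = -38
Q = -46 (Q = Add(-8, -38) = -46)
Function('O')(x) = -10 (Function('O')(x) = Add(-9, Mul(Mul(x, Add(2, -3)), Pow(x, -1))) = Add(-9, Mul(Mul(x, -1), Pow(x, -1))) = Add(-9, Mul(Mul(-1, x), Pow(x, -1))) = Add(-9, -1) = -10)
Add(Mul(Add(Mul(4279, Pow(13043, -1)), Mul(-8546, Pow(-57, -1))), Pow(Q, -1)), Mul(43744, Pow(Function('O')(-102), -1))) = Add(Mul(Add(Mul(4279, Pow(13043, -1)), Mul(-8546, Pow(-57, -1))), Pow(-46, -1)), Mul(43744, Pow(-10, -1))) = Add(Mul(Add(Mul(4279, Rational(1, 13043)), Mul(-8546, Rational(-1, 57))), Rational(-1, 46)), Mul(43744, Rational(-1, 10))) = Add(Mul(Add(Rational(4279, 13043), Rational(8546, 57)), Rational(-1, 46)), Rational(-21872, 5)) = Add(Mul(Rational(111709381, 743451), Rational(-1, 46)), Rational(-21872, 5)) = Add(Rational(-111709381, 34198746), Rational(-21872, 5)) = Rational(-748553519417, 170993730)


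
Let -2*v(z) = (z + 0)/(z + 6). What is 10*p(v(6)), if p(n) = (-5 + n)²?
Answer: 2205/8 ≈ 275.63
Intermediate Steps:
v(z) = -z/(2*(6 + z)) (v(z) = -(z + 0)/(2*(z + 6)) = -z/(2*(6 + z)))
10*p(v(6)) = 10*(-5 - 1*6/(12 + 2*6))² = 10*(-5 - 1*6/(12 + 12))² = 10*(-5 - 1*6/24)² = 10*(-5 - 1*6*1/24)² = 10*(-5 - ¼)² = 10*(-21/4)² = 10*(441/16) = 2205/8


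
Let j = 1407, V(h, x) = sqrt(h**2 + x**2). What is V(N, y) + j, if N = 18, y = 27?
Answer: 1407 + 9*sqrt(13) ≈ 1439.4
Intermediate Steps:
V(N, y) + j = sqrt(18**2 + 27**2) + 1407 = sqrt(324 + 729) + 1407 = sqrt(1053) + 1407 = 9*sqrt(13) + 1407 = 1407 + 9*sqrt(13)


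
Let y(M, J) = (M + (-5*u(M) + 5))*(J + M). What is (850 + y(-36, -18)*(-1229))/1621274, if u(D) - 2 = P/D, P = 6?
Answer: -2664851/1621274 ≈ -1.6437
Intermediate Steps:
u(D) = 2 + 6/D
y(M, J) = (J + M)*(-5 + M - 30/M) (y(M, J) = (M + (-5*(2 + 6/M) + 5))*(J + M) = (M + ((-10 - 30/M) + 5))*(J + M) = (M + (-5 - 30/M))*(J + M) = (-5 + M - 30/M)*(J + M) = (J + M)*(-5 + M - 30/M))
(850 + y(-36, -18)*(-1229))/1621274 = (850 + (-30 + (-36)**2 - 5*(-18) - 5*(-36) - 18*(-36) - 30*(-18)/(-36))*(-1229))/1621274 = (850 + (-30 + 1296 + 90 + 180 + 648 - 30*(-18)*(-1/36))*(-1229))*(1/1621274) = (850 + (-30 + 1296 + 90 + 180 + 648 - 15)*(-1229))*(1/1621274) = (850 + 2169*(-1229))*(1/1621274) = (850 - 2665701)*(1/1621274) = -2664851*1/1621274 = -2664851/1621274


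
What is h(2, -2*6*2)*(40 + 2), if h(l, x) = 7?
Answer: 294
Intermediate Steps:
h(2, -2*6*2)*(40 + 2) = 7*(40 + 2) = 7*42 = 294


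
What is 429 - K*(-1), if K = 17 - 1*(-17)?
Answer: 463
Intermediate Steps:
K = 34 (K = 17 + 17 = 34)
429 - K*(-1) = 429 - 34*(-1) = 429 - 1*(-34) = 429 + 34 = 463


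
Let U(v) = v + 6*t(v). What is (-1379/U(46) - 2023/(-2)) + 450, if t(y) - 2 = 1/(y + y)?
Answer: 7680465/5342 ≈ 1437.8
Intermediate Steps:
t(y) = 2 + 1/(2*y) (t(y) = 2 + 1/(y + y) = 2 + 1/(2*y))
U(v) = 12 + v + 3/v (U(v) = v + 6*(2 + 1/(2*v)) = v + (12 + 3/v) = 12 + v + 3/v)
(-1379/U(46) - 2023/(-2)) + 450 = (-1379/(12 + 46 + 3/46) - 2023/(-2)) + 450 = (-1379/(12 + 46 + 3*(1/46)) - 2023*(-½)) + 450 = (-1379/(12 + 46 + 3/46) + 2023/2) + 450 = (-1379/2671/46 + 2023/2) + 450 = (-1379*46/2671 + 2023/2) + 450 = (-63434/2671 + 2023/2) + 450 = 5276565/5342 + 450 = 7680465/5342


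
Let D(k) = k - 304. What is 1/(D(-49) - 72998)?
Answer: -1/73351 ≈ -1.3633e-5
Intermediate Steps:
D(k) = -304 + k
1/(D(-49) - 72998) = 1/((-304 - 49) - 72998) = 1/(-353 - 72998) = 1/(-73351) = -1/73351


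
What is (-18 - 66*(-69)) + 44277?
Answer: 48813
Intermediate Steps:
(-18 - 66*(-69)) + 44277 = (-18 + 4554) + 44277 = 4536 + 44277 = 48813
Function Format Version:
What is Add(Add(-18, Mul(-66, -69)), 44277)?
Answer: 48813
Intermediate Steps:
Add(Add(-18, Mul(-66, -69)), 44277) = Add(Add(-18, 4554), 44277) = Add(4536, 44277) = 48813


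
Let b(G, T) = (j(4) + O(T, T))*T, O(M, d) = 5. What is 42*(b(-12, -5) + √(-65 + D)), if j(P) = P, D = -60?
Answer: -1890 + 210*I*√5 ≈ -1890.0 + 469.57*I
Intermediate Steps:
b(G, T) = 9*T (b(G, T) = (4 + 5)*T = 9*T)
42*(b(-12, -5) + √(-65 + D)) = 42*(9*(-5) + √(-65 - 60)) = 42*(-45 + √(-125)) = 42*(-45 + 5*I*√5) = -1890 + 210*I*√5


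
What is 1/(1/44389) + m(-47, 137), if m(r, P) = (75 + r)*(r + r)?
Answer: 41757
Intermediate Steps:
m(r, P) = 2*r*(75 + r) (m(r, P) = (75 + r)*(2*r) = 2*r*(75 + r))
1/(1/44389) + m(-47, 137) = 1/(1/44389) + 2*(-47)*(75 - 47) = 1/(1/44389) + 2*(-47)*28 = 44389 - 2632 = 41757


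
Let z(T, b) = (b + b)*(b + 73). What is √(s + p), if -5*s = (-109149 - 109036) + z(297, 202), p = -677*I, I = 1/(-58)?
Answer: √72086054/58 ≈ 146.39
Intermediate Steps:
I = -1/58 ≈ -0.017241
z(T, b) = 2*b*(73 + b) (z(T, b) = (2*b)*(73 + b) = 2*b*(73 + b))
p = 677/58 (p = -677*(-1/58) = 677/58 ≈ 11.672)
s = 21417 (s = -((-109149 - 109036) + 2*202*(73 + 202))/5 = -(-218185 + 2*202*275)/5 = -(-218185 + 111100)/5 = -⅕*(-107085) = 21417)
√(s + p) = √(21417 + 677/58) = √(1242863/58) = √72086054/58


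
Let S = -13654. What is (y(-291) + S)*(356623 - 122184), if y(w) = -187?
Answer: -3244870199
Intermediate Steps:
(y(-291) + S)*(356623 - 122184) = (-187 - 13654)*(356623 - 122184) = -13841*234439 = -3244870199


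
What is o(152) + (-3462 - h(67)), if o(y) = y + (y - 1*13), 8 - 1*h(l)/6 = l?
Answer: -2817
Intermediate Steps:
h(l) = 48 - 6*l
o(y) = -13 + 2*y (o(y) = y + (y - 13) = y + (-13 + y) = -13 + 2*y)
o(152) + (-3462 - h(67)) = (-13 + 2*152) + (-3462 - (48 - 6*67)) = (-13 + 304) + (-3462 - (48 - 402)) = 291 + (-3462 - 1*(-354)) = 291 + (-3462 + 354) = 291 - 3108 = -2817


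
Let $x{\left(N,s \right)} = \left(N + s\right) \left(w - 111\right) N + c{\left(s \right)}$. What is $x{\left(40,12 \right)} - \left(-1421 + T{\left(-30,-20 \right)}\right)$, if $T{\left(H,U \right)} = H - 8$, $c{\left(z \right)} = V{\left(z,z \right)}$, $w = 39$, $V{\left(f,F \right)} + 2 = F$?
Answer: $-148291$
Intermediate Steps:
$V{\left(f,F \right)} = -2 + F$
$c{\left(z \right)} = -2 + z$
$x{\left(N,s \right)} = -2 + s + N \left(- 72 N - 72 s\right)$ ($x{\left(N,s \right)} = \left(N + s\right) \left(39 - 111\right) N + \left(-2 + s\right) = \left(N + s\right) \left(-72\right) N + \left(-2 + s\right) = \left(- 72 N - 72 s\right) N + \left(-2 + s\right) = N \left(- 72 N - 72 s\right) + \left(-2 + s\right) = -2 + s + N \left(- 72 N - 72 s\right)$)
$T{\left(H,U \right)} = -8 + H$ ($T{\left(H,U \right)} = H - 8 = -8 + H$)
$x{\left(40,12 \right)} - \left(-1421 + T{\left(-30,-20 \right)}\right) = \left(-2 + 12 - 72 \cdot 40^{2} - 2880 \cdot 12\right) + \left(1421 - \left(-8 - 30\right)\right) = \left(-2 + 12 - 115200 - 34560\right) + \left(1421 - -38\right) = \left(-2 + 12 - 115200 - 34560\right) + \left(1421 + 38\right) = -149750 + 1459 = -148291$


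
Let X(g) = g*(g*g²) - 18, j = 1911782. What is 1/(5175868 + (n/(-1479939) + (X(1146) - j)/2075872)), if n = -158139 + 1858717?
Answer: 384020491476/2306713226075323489 ≈ 1.6648e-7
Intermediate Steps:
n = 1700578
X(g) = -18 + g⁴ (X(g) = g*g³ - 18 = g⁴ - 18 = -18 + g⁴)
1/(5175868 + (n/(-1479939) + (X(1146) - j)/2075872)) = 1/(5175868 + (1700578/(-1479939) + ((-18 + 1146⁴) - 1*1911782)/2075872)) = 1/(5175868 + (1700578*(-1/1479939) + ((-18 + 1724798915856) - 1911782)*(1/2075872))) = 1/(5175868 + (-1700578/1479939 + (1724798915838 - 1911782)*(1/2075872))) = 1/(5175868 + (-1700578/1479939 + 1724797004056*(1/2075872))) = 1/(5175868 + (-1700578/1479939 + 215599625507/259484)) = 1/(5175868 + 319073852900422321/384020491476) = 1/(2306713226075323489/384020491476) = 384020491476/2306713226075323489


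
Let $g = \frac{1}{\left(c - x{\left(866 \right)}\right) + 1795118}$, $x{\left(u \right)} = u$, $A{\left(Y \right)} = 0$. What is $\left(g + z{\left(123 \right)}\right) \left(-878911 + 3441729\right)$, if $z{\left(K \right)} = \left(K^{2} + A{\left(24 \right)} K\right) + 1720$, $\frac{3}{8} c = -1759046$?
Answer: $\frac{187612722391872265}{4344806} \approx 4.3181 \cdot 10^{10}$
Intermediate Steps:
$c = - \frac{14072368}{3}$ ($c = \frac{8}{3} \left(-1759046\right) = - \frac{14072368}{3} \approx -4.6908 \cdot 10^{6}$)
$z{\left(K \right)} = 1720 + K^{2}$ ($z{\left(K \right)} = \left(K^{2} + 0 K\right) + 1720 = \left(K^{2} + 0\right) + 1720 = K^{2} + 1720 = 1720 + K^{2}$)
$g = - \frac{3}{8689612}$ ($g = \frac{1}{\left(- \frac{14072368}{3} - 866\right) + 1795118} = \frac{1}{- \frac{14074966}{3} + 1795118} = \frac{1}{- \frac{8689612}{3}} = - \frac{3}{8689612} \approx -3.4524 \cdot 10^{-7}$)
$\left(g + z{\left(123 \right)}\right) \left(-878911 + 3441729\right) = \left(- \frac{3}{8689612} + \left(1720 + 123^{2}\right)\right) \left(-878911 + 3441729\right) = \left(- \frac{3}{8689612} + \left(1720 + 15129\right)\right) 2562818 = \left(- \frac{3}{8689612} + 16849\right) 2562818 = \frac{146411272585}{8689612} \cdot 2562818 = \frac{187612722391872265}{4344806}$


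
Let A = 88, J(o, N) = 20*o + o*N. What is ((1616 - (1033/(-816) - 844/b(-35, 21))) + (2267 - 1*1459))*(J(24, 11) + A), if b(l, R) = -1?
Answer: 67096276/51 ≈ 1.3156e+6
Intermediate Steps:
J(o, N) = 20*o + N*o
((1616 - (1033/(-816) - 844/b(-35, 21))) + (2267 - 1*1459))*(J(24, 11) + A) = ((1616 - (1033/(-816) - 844/(-1))) + (2267 - 1*1459))*(24*(20 + 11) + 88) = ((1616 - (1033*(-1/816) - 844*(-1))) + (2267 - 1459))*(24*31 + 88) = ((1616 - (-1033/816 + 844)) + 808)*(744 + 88) = ((1616 - 1*687671/816) + 808)*832 = ((1616 - 687671/816) + 808)*832 = (630985/816 + 808)*832 = (1290313/816)*832 = 67096276/51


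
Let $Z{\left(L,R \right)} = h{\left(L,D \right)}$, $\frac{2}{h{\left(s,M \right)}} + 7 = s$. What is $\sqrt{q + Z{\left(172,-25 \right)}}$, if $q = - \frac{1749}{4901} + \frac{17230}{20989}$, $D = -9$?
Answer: $\frac{\sqrt{811686496316586495}}{1305620745} \approx 0.69004$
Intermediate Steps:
$h{\left(s,M \right)} = \frac{2}{-7 + s}$
$Z{\left(L,R \right)} = \frac{2}{-7 + L}$
$q = \frac{47734469}{102867089}$ ($q = \left(-1749\right) \frac{1}{4901} + 17230 \cdot \frac{1}{20989} = - \frac{1749}{4901} + \frac{17230}{20989} = \frac{47734469}{102867089} \approx 0.46404$)
$\sqrt{q + Z{\left(172,-25 \right)}} = \sqrt{\frac{47734469}{102867089} + \frac{2}{-7 + 172}} = \sqrt{\frac{47734469}{102867089} + \frac{2}{165}} = \sqrt{\frac{8081921563}{16973069685}} = \frac{\sqrt{811686496316586495}}{1305620745}$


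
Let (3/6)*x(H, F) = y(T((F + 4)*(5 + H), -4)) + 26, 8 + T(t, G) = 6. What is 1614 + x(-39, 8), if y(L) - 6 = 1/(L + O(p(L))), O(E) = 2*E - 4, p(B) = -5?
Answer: 13423/8 ≈ 1677.9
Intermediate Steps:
O(E) = -4 + 2*E
T(t, G) = -2 (T(t, G) = -8 + 6 = -2)
y(L) = 6 + 1/(-14 + L) (y(L) = 6 + 1/(L + (-4 + 2*(-5))) = 6 + 1/(L + (-4 - 10)) = 6 + 1/(L - 14) = 6 + 1/(-14 + L))
x(H, F) = 511/8 (x(H, F) = 2*((-83 + 6*(-2))/(-14 - 2) + 26) = 2*((-83 - 12)/(-16) + 26) = 2*(-1/16*(-95) + 26) = 2*(95/16 + 26) = 2*(511/16) = 511/8)
1614 + x(-39, 8) = 1614 + 511/8 = 13423/8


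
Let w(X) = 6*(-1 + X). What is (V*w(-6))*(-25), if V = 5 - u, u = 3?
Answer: 2100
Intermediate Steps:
w(X) = -6 + 6*X
V = 2 (V = 5 - 1*3 = 5 - 3 = 2)
(V*w(-6))*(-25) = (2*(-6 + 6*(-6)))*(-25) = (2*(-6 - 36))*(-25) = (2*(-42))*(-25) = -84*(-25) = 2100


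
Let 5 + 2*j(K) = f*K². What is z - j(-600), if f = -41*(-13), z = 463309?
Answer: -190953377/2 ≈ -9.5477e+7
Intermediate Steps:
f = 533
j(K) = -5/2 + 533*K²/2 (j(K) = -5/2 + (533*K²)/2 = -5/2 + 533*K²/2)
z - j(-600) = 463309 - (-5/2 + (533/2)*(-600)²) = 463309 - (-5/2 + (533/2)*360000) = 463309 - (-5/2 + 95940000) = 463309 - 1*191879995/2 = 463309 - 191879995/2 = -190953377/2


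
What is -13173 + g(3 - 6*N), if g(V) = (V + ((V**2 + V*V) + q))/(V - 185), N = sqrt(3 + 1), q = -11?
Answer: -1277852/97 ≈ -13174.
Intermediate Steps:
N = 2 (N = sqrt(4) = 2)
g(V) = (-11 + V + 2*V**2)/(-185 + V) (g(V) = (V + ((V**2 + V*V) - 11))/(V - 185) = (V + ((V**2 + V**2) - 11))/(-185 + V) = (V + (2*V**2 - 11))/(-185 + V) = (V + (-11 + 2*V**2))/(-185 + V) = (-11 + V + 2*V**2)/(-185 + V))
-13173 + g(3 - 6*N) = -13173 + (-11 + (3 - 6*2) + 2*(3 - 6*2)**2)/(-185 + (3 - 6*2)) = -13173 + (-11 + (3 - 12) + 2*(3 - 12)**2)/(-185 + (3 - 12)) = -13173 + (-11 - 9 + 2*(-9)**2)/(-185 - 9) = -13173 + (-11 - 9 + 2*81)/(-194) = -13173 - (-11 - 9 + 162)/194 = -13173 - 1/194*142 = -13173 - 71/97 = -1277852/97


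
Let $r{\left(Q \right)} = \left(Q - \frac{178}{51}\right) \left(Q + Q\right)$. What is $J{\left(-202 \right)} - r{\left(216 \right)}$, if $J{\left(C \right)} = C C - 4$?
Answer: $- \frac{867072}{17} \approx -51004.0$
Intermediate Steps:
$J{\left(C \right)} = -4 + C^{2}$ ($J{\left(C \right)} = C^{2} - 4 = -4 + C^{2}$)
$r{\left(Q \right)} = 2 Q \left(- \frac{178}{51} + Q\right)$ ($r{\left(Q \right)} = \left(Q - \frac{178}{51}\right) 2 Q = \left(- \frac{178}{51} + Q\right) 2 Q = 2 Q \left(- \frac{178}{51} + Q\right)$)
$J{\left(-202 \right)} - r{\left(216 \right)} = \left(-4 + \left(-202\right)^{2}\right) - \frac{2}{51} \cdot 216 \left(-178 + 51 \cdot 216\right) = \left(-4 + 40804\right) - \frac{2}{51} \cdot 216 \left(-178 + 11016\right) = 40800 - \frac{2}{51} \cdot 216 \cdot 10838 = 40800 - \frac{1560672}{17} = - \frac{867072}{17}$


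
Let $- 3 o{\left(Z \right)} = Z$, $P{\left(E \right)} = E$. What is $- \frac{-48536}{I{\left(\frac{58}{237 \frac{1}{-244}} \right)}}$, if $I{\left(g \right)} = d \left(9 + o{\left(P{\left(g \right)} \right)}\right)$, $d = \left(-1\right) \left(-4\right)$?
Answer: $\frac{8627274}{20551} \approx 419.8$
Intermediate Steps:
$o{\left(Z \right)} = - \frac{Z}{3}$
$d = 4$
$I{\left(g \right)} = 36 - \frac{4 g}{3}$ ($I{\left(g \right)} = 4 \left(9 - \frac{g}{3}\right) = 36 - \frac{4 g}{3}$)
$- \frac{-48536}{I{\left(\frac{58}{237 \frac{1}{-244}} \right)}} = - \frac{-48536}{36 - \frac{4 \frac{58}{237 \frac{1}{-244}}}{3}} = - \frac{-48536}{36 - \frac{4 \frac{58}{237 \left(- \frac{1}{244}\right)}}{3}} = - \frac{-48536}{36 - \frac{4 \frac{58}{- \frac{237}{244}}}{3}} = - \frac{-48536}{36 - \frac{4 \cdot 58 \left(- \frac{244}{237}\right)}{3}} = - \frac{-48536}{36 - - \frac{56608}{711}} = - \frac{-48536}{36 + \frac{56608}{711}} = - \frac{-48536}{\frac{82204}{711}} = - \frac{\left(-48536\right) 711}{82204} = \left(-1\right) \left(- \frac{8627274}{20551}\right) = \frac{8627274}{20551}$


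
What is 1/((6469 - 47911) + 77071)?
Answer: 1/35629 ≈ 2.8067e-5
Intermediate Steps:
1/((6469 - 47911) + 77071) = 1/(-41442 + 77071) = 1/35629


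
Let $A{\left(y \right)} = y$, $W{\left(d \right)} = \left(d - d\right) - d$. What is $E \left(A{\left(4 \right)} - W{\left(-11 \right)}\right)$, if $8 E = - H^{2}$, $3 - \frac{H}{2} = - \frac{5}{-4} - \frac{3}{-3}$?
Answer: $\frac{63}{32} \approx 1.9688$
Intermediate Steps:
$H = \frac{3}{2}$ ($H = 6 - 2 \left(- \frac{5}{-4} - \frac{3}{-3}\right) = 6 - 2 \left(\left(-5\right) \left(- \frac{1}{4}\right) - -1\right) = 6 - 2 \left(\frac{5}{4} + 1\right) = 6 - \frac{9}{2} = \frac{3}{2} \approx 1.5$)
$W{\left(d \right)} = - d$ ($W{\left(d \right)} = 0 - d = - d$)
$E = - \frac{9}{32}$ ($E = \frac{\left(-1\right) \left(\frac{3}{2}\right)^{2}}{8} = \frac{\left(-1\right) \frac{9}{4}}{8} = \frac{1}{8} \left(- \frac{9}{4}\right) = - \frac{9}{32} \approx -0.28125$)
$E \left(A{\left(4 \right)} - W{\left(-11 \right)}\right) = - \frac{9 \left(4 - \left(-1\right) \left(-11\right)\right)}{32} = - \frac{9 \left(4 - 11\right)}{32} = \left(- \frac{9}{32}\right) \left(-7\right) = \frac{63}{32}$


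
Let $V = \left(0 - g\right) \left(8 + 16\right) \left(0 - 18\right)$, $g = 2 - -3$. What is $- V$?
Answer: $-2160$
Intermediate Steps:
$g = 5$ ($g = 2 + 3 = 5$)
$V = 2160$ ($V = \left(0 - 5\right) \left(8 + 16\right) \left(0 - 18\right) = \left(0 - 5\right) 24 \left(-18\right) = \left(-5\right) \left(-432\right) = 2160$)
$- V = \left(-1\right) 2160 = -2160$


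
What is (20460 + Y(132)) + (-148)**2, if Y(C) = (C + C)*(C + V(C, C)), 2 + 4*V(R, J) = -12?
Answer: 76288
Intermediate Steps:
V(R, J) = -7/2 (V(R, J) = -1/2 + (1/4)*(-12) = -1/2 - 3 = -7/2)
Y(C) = 2*C*(-7/2 + C) (Y(C) = (C + C)*(C - 7/2) = (2*C)*(-7/2 + C) = 2*C*(-7/2 + C))
(20460 + Y(132)) + (-148)**2 = (20460 + 132*(-7 + 2*132)) + (-148)**2 = (20460 + 132*(-7 + 264)) + 21904 = (20460 + 132*257) + 21904 = (20460 + 33924) + 21904 = 54384 + 21904 = 76288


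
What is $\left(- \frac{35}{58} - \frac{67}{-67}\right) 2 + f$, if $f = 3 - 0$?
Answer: $\frac{110}{29} \approx 3.7931$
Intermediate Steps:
$f = 3$ ($f = 3 + 0 = 3$)
$\left(- \frac{35}{58} - \frac{67}{-67}\right) 2 + f = \left(- \frac{35}{58} - \frac{67}{-67}\right) 2 + 3 = \left(\left(-35\right) \frac{1}{58} - -1\right) 2 + 3 = \left(- \frac{35}{58} + 1\right) 2 + 3 = \frac{23}{58} \cdot 2 + 3 = \frac{23}{29} + 3 = \frac{110}{29}$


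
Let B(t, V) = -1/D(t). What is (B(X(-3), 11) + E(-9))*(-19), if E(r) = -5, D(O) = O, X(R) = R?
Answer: 266/3 ≈ 88.667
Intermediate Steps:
B(t, V) = -1/t
(B(X(-3), 11) + E(-9))*(-19) = (-1/(-3) - 5)*(-19) = (-1*(-⅓) - 5)*(-19) = (⅓ - 5)*(-19) = -14/3*(-19) = 266/3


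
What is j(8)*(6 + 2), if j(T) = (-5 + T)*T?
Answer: 192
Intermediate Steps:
j(T) = T*(-5 + T)
j(8)*(6 + 2) = (8*(-5 + 8))*(6 + 2) = (8*3)*8 = 24*8 = 192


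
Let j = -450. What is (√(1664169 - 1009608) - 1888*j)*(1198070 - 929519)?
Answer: 228160929600 + 2416959*√8081 ≈ 2.2838e+11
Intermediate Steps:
(√(1664169 - 1009608) - 1888*j)*(1198070 - 929519) = (√(1664169 - 1009608) - 1888*(-450))*(1198070 - 929519) = (√654561 + 849600)*268551 = (9*√8081 + 849600)*268551 = (849600 + 9*√8081)*268551 = 228160929600 + 2416959*√8081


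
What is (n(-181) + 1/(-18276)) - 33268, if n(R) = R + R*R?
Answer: -12573889/18276 ≈ -688.00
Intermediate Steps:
n(R) = R + R²
(n(-181) + 1/(-18276)) - 33268 = (-181*(1 - 181) + 1/(-18276)) - 33268 = (-181*(-180) - 1/18276) - 33268 = (32580 - 1/18276) - 33268 = 595432079/18276 - 33268 = -12573889/18276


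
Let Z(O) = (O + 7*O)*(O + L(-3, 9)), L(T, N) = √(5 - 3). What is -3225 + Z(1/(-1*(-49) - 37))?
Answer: -58049/18 + 2*√2/3 ≈ -3224.0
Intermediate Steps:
L(T, N) = √2
Z(O) = 8*O*(O + √2) (Z(O) = (O + 7*O)*(O + √2) = (8*O)*(O + √2) = 8*O*(O + √2))
-3225 + Z(1/(-1*(-49) - 37)) = -3225 + 8*(1/(-1*(-49) - 37) + √2)/(-1*(-49) - 37) = -3225 + 8*(1/(49 - 37) + √2)/(49 - 37) = -3225 + 8*(1/12 + √2)/12 = -3225 + 8*(1/12)*(1/12 + √2) = -3225 + (1/18 + 2*√2/3) = -58049/18 + 2*√2/3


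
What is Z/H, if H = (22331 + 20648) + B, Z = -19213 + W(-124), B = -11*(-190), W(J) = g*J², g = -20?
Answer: -108911/15023 ≈ -7.2496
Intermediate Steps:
W(J) = -20*J²
B = 2090
Z = -326733 (Z = -19213 - 20*(-124)² = -19213 - 20*15376 = -19213 - 307520 = -326733)
H = 45069 (H = (22331 + 20648) + 2090 = 42979 + 2090 = 45069)
Z/H = -326733/45069 = -326733*1/45069 = -108911/15023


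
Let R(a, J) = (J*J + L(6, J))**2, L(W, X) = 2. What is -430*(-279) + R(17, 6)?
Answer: 121414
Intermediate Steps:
R(a, J) = (2 + J**2)**2 (R(a, J) = (J*J + 2)**2 = (J**2 + 2)**2 = (2 + J**2)**2)
-430*(-279) + R(17, 6) = -430*(-279) + (2 + 6**2)**2 = 119970 + (2 + 36)**2 = 119970 + 38**2 = 119970 + 1444 = 121414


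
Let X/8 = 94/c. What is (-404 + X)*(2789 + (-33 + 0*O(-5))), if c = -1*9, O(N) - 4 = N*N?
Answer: -12093328/9 ≈ -1.3437e+6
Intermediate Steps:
O(N) = 4 + N² (O(N) = 4 + N*N = 4 + N²)
c = -9
X = -752/9 (X = 8*(94/(-9)) = 8*(94*(-⅑)) = 8*(-94/9) = -752/9 ≈ -83.556)
(-404 + X)*(2789 + (-33 + 0*O(-5))) = (-404 - 752/9)*(2789 + (-33 + 0*(4 + (-5)²))) = -4388*(2789 + (-33 + 0*(4 + 25)))/9 = -4388*(2789 + (-33 + 0*29))/9 = -4388*(2789 + (-33 + 0))/9 = -4388*(2789 - 33)/9 = -4388/9*2756 = -12093328/9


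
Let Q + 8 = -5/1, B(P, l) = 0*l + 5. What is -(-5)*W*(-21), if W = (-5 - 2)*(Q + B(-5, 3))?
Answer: -5880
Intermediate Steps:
B(P, l) = 5 (B(P, l) = 0 + 5 = 5)
Q = -13 (Q = -8 - 5/1 = -8 - 5*1 = -8 - 5 = -13)
W = 56 (W = (-5 - 2)*(-13 + 5) = -7*(-8) = 56)
-(-5)*W*(-21) = -(-5)*56*(-21) = -5*(-56)*(-21) = 280*(-21) = -5880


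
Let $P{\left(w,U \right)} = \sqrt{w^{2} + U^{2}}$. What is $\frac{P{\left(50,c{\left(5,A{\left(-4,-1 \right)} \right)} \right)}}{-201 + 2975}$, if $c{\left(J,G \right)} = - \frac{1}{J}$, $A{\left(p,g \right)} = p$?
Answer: $\frac{\sqrt{62501}}{13870} \approx 0.018025$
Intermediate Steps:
$P{\left(w,U \right)} = \sqrt{U^{2} + w^{2}}$
$\frac{P{\left(50,c{\left(5,A{\left(-4,-1 \right)} \right)} \right)}}{-201 + 2975} = \frac{\sqrt{\left(- \frac{1}{5}\right)^{2} + 50^{2}}}{-201 + 2975} = \frac{\sqrt{\left(\left(-1\right) \frac{1}{5}\right)^{2} + 2500}}{2774} = \sqrt{\left(- \frac{1}{5}\right)^{2} + 2500} \cdot \frac{1}{2774} = \sqrt{\frac{1}{25} + 2500} \cdot \frac{1}{2774} = \sqrt{\frac{62501}{25}} \cdot \frac{1}{2774} = \frac{\sqrt{62501}}{5} \cdot \frac{1}{2774} = \frac{\sqrt{62501}}{13870}$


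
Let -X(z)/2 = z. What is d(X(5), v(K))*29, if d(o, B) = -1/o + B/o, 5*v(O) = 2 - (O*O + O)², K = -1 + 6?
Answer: 26187/50 ≈ 523.74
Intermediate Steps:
K = 5
X(z) = -2*z
v(O) = ⅖ - (O + O²)²/5 (v(O) = (2 - (O*O + O)²)/5 = (2 - (O² + O)²)/5 = (2 - (O + O²)²)/5 = ⅖ - (O + O²)²/5)
d(X(5), v(K))*29 = ((-1 + (⅖ - ⅕*5²*(1 + 5)²))/((-2*5)))*29 = ((-1 + (⅖ - ⅕*25*6²))/(-10))*29 = -(-1 + (⅖ - ⅕*25*36))/10*29 = -(-1 + (⅖ - 180))/10*29 = -(-1 - 898/5)/10*29 = -⅒*(-903/5)*29 = (903/50)*29 = 26187/50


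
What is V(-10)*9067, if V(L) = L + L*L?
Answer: 816030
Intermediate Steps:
V(L) = L + L²
V(-10)*9067 = -10*(1 - 10)*9067 = -10*(-9)*9067 = 90*9067 = 816030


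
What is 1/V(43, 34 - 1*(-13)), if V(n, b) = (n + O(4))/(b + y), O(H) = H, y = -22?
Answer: 25/47 ≈ 0.53191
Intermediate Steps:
V(n, b) = (4 + n)/(-22 + b) (V(n, b) = (n + 4)/(b - 22) = (4 + n)/(-22 + b))
1/V(43, 34 - 1*(-13)) = 1/((4 + 43)/(-22 + (34 - 1*(-13)))) = 1/(47/(-22 + (34 + 13))) = 1/(47/(-22 + 47)) = 1/(47/25) = 25/47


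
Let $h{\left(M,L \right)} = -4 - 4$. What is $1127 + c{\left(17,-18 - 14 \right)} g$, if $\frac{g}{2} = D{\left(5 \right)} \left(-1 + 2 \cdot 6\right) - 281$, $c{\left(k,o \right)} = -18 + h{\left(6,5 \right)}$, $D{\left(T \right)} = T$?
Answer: $12879$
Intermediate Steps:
$h{\left(M,L \right)} = -8$ ($h{\left(M,L \right)} = -4 - 4 = -8$)
$c{\left(k,o \right)} = -26$ ($c{\left(k,o \right)} = -18 - 8 = -26$)
$g = -452$ ($g = 2 \left(5 \left(-1 + 2 \cdot 6\right) - 281\right) = 2 \left(5 \left(-1 + 12\right) - 281\right) = 2 \left(5 \cdot 11 - 281\right) = 2 \left(55 - 281\right) = 2 \left(-226\right) = -452$)
$1127 + c{\left(17,-18 - 14 \right)} g = 1127 - -11752 = 1127 + 11752 = 12879$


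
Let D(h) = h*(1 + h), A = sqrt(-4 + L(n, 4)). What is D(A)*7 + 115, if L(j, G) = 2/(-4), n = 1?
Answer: 167/2 + 21*I*sqrt(2)/2 ≈ 83.5 + 14.849*I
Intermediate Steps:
L(j, G) = -1/2 (L(j, G) = 2*(-1/4) = -1/2)
A = 3*I*sqrt(2)/2 (A = sqrt(-4 - 1/2) = sqrt(-9/2) = 3*I*sqrt(2)/2 ≈ 2.1213*I)
D(A)*7 + 115 = ((3*I*sqrt(2)/2)*(1 + 3*I*sqrt(2)/2))*7 + 115 = (3*I*sqrt(2)*(1 + 3*I*sqrt(2)/2)/2)*7 + 115 = 21*I*sqrt(2)*(1 + 3*I*sqrt(2)/2)/2 + 115 = 115 + 21*I*sqrt(2)*(1 + 3*I*sqrt(2)/2)/2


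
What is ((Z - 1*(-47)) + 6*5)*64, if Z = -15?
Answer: 3968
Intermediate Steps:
((Z - 1*(-47)) + 6*5)*64 = ((-15 - 1*(-47)) + 6*5)*64 = ((-15 + 47) + 30)*64 = (32 + 30)*64 = 62*64 = 3968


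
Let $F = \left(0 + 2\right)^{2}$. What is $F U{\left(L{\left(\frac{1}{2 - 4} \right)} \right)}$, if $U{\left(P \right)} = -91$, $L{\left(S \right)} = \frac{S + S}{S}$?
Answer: $-364$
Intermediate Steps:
$L{\left(S \right)} = 2$ ($L{\left(S \right)} = \frac{2 S}{S} = 2$)
$F = 4$ ($F = 2^{2} = 4$)
$F U{\left(L{\left(\frac{1}{2 - 4} \right)} \right)} = 4 \left(-91\right) = -364$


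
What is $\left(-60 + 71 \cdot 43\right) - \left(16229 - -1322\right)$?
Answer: $-14558$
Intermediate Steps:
$\left(-60 + 71 \cdot 43\right) - \left(16229 - -1322\right) = \left(-60 + 3053\right) - \left(16229 + 1322\right) = 2993 - 17551 = -14558$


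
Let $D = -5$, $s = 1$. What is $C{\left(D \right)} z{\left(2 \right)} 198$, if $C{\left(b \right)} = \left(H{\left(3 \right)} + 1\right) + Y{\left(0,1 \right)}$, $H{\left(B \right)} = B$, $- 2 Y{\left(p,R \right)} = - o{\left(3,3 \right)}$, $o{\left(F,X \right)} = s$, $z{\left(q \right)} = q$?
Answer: $1782$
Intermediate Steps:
$o{\left(F,X \right)} = 1$
$Y{\left(p,R \right)} = \frac{1}{2}$ ($Y{\left(p,R \right)} = - \frac{\left(-1\right) 1}{2} = \left(- \frac{1}{2}\right) \left(-1\right) = \frac{1}{2}$)
$C{\left(b \right)} = \frac{9}{2}$ ($C{\left(b \right)} = \left(3 + 1\right) + \frac{1}{2} = 4 + \frac{1}{2} = \frac{9}{2}$)
$C{\left(D \right)} z{\left(2 \right)} 198 = \frac{9}{2} \cdot 2 \cdot 198 = 9 \cdot 198 = 1782$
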